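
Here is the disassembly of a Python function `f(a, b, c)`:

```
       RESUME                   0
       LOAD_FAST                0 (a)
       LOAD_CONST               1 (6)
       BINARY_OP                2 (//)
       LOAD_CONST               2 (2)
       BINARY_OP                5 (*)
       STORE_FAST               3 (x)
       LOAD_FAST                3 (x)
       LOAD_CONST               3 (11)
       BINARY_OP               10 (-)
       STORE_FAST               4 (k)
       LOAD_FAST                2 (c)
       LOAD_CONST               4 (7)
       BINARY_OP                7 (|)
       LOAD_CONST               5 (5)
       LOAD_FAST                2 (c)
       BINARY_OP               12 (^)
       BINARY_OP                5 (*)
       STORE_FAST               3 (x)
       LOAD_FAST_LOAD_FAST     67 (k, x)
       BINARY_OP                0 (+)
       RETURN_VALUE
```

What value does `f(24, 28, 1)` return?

25

LOAD_FAST a → push 24. Stack: [24]
LOAD_CONST → push 6. Stack: [24, 6]
BINARY_OP // → 24 // 6 = 4. Stack: [4]
LOAD_CONST → push 2. Stack: [4, 2]
BINARY_OP * → 4 * 2 = 8. Stack: [8]
STORE_FAST x → x=8. Stack: []
LOAD_FAST x → push 8. Stack: [8]
LOAD_CONST → push 11. Stack: [8, 11]
BINARY_OP - → 8 - 11 = -3. Stack: [-3]
STORE_FAST k → k=-3. Stack: []
LOAD_FAST c → push 1. Stack: [1]
LOAD_CONST → push 7. Stack: [1, 7]
BINARY_OP | → 1 | 7 = 7. Stack: [7]
LOAD_CONST → push 5. Stack: [7, 5]
LOAD_FAST c → push 1. Stack: [7, 5, 1]
BINARY_OP ^ → 5 ^ 1 = 4. Stack: [7, 4]
BINARY_OP * → 7 * 4 = 28. Stack: [28]
STORE_FAST x → x=28. Stack: []
LOAD_FAST_LOAD_FAST k,x → push -3,28. Stack: [-3, 28]
BINARY_OP + → -3 + 28 = 25. Stack: [25]
RETURN_VALUE → return 25.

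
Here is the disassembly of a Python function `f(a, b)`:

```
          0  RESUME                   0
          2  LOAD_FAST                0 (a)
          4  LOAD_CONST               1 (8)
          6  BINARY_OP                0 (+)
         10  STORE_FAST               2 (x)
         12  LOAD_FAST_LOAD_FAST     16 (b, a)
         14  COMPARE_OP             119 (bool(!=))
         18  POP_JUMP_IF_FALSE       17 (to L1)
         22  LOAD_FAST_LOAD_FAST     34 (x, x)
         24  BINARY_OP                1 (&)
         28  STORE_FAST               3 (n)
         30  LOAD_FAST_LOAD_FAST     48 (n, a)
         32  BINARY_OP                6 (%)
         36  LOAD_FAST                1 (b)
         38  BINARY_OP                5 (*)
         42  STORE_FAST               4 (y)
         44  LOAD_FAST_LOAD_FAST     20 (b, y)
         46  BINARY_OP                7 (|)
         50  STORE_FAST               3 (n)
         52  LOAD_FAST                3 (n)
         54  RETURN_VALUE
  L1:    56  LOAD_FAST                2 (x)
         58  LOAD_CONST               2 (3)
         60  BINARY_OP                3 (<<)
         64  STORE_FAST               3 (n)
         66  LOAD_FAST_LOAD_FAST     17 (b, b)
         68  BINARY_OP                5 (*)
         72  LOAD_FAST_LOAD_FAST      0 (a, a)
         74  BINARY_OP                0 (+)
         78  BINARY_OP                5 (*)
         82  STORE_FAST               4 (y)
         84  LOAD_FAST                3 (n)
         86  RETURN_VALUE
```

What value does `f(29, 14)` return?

LOAD_FAST a → push 29. Stack: [29]
LOAD_CONST → push 8. Stack: [29, 8]
BINARY_OP + → 29 + 8 = 37. Stack: [37]
STORE_FAST x → x=37. Stack: []
LOAD_FAST_LOAD_FAST b,a → push 14,29. Stack: [14, 29]
COMPARE_OP bool(!=) → 14 vs 29 = True. Stack: [True]
POP_JUMP_IF_FALSE → pop True; no jump. Stack: []
LOAD_FAST_LOAD_FAST x,x → push 37,37. Stack: [37, 37]
BINARY_OP & → 37 & 37 = 37. Stack: [37]
STORE_FAST n → n=37. Stack: []
LOAD_FAST_LOAD_FAST n,a → push 37,29. Stack: [37, 29]
BINARY_OP % → 37 % 29 = 8. Stack: [8]
LOAD_FAST b → push 14. Stack: [8, 14]
BINARY_OP * → 8 * 14 = 112. Stack: [112]
STORE_FAST y → y=112. Stack: []
LOAD_FAST_LOAD_FAST b,y → push 14,112. Stack: [14, 112]
BINARY_OP | → 14 | 112 = 126. Stack: [126]
STORE_FAST n → n=126. Stack: []
LOAD_FAST n → push 126. Stack: [126]
RETURN_VALUE → return 126.

126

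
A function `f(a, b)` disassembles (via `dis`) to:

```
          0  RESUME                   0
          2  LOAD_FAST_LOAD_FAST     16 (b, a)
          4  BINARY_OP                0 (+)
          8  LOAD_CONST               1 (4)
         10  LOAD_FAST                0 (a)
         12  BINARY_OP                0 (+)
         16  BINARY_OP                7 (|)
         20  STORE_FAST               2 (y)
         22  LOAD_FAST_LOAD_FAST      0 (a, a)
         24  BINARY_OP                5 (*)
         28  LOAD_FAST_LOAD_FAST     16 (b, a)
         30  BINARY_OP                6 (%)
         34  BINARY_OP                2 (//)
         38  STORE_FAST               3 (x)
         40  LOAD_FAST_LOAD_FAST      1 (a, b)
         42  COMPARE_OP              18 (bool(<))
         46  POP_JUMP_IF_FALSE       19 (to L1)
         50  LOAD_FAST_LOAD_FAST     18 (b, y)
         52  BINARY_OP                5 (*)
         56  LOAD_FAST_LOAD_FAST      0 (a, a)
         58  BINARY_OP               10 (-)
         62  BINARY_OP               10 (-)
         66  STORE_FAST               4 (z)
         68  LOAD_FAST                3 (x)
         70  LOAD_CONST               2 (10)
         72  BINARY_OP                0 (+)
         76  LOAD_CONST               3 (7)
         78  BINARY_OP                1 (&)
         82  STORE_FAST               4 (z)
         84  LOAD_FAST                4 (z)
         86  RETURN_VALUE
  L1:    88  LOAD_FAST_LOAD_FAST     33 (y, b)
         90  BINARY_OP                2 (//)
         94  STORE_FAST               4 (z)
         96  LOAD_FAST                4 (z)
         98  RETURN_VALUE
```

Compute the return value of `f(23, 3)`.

9

LOAD_FAST_LOAD_FAST b,a → push 3,23. Stack: [3, 23]
BINARY_OP + → 3 + 23 = 26. Stack: [26]
LOAD_CONST → push 4. Stack: [26, 4]
LOAD_FAST a → push 23. Stack: [26, 4, 23]
BINARY_OP + → 4 + 23 = 27. Stack: [26, 27]
BINARY_OP | → 26 | 27 = 27. Stack: [27]
STORE_FAST y → y=27. Stack: []
LOAD_FAST_LOAD_FAST a,a → push 23,23. Stack: [23, 23]
BINARY_OP * → 23 * 23 = 529. Stack: [529]
LOAD_FAST_LOAD_FAST b,a → push 3,23. Stack: [529, 3, 23]
BINARY_OP % → 3 % 23 = 3. Stack: [529, 3]
BINARY_OP // → 529 // 3 = 176. Stack: [176]
STORE_FAST x → x=176. Stack: []
LOAD_FAST_LOAD_FAST a,b → push 23,3. Stack: [23, 3]
COMPARE_OP bool(<) → 23 vs 3 = False. Stack: [False]
POP_JUMP_IF_FALSE → pop False; jump. Stack: []
LOAD_FAST_LOAD_FAST y,b → push 27,3. Stack: [27, 3]
BINARY_OP // → 27 // 3 = 9. Stack: [9]
STORE_FAST z → z=9. Stack: []
LOAD_FAST z → push 9. Stack: [9]
RETURN_VALUE → return 9.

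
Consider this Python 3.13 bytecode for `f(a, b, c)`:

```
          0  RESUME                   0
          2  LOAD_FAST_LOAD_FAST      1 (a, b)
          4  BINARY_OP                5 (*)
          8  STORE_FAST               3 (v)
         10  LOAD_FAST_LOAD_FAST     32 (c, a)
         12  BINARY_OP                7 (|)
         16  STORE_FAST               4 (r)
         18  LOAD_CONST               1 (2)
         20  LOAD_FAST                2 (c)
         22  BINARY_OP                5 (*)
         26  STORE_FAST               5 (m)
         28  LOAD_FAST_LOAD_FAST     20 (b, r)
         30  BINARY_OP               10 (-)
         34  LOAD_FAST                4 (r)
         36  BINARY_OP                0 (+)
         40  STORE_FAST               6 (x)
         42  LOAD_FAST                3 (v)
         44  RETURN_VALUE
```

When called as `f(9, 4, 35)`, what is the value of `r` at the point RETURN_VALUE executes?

LOAD_FAST_LOAD_FAST a,b → push 9,4. Stack: [9, 4]
BINARY_OP * → 9 * 4 = 36. Stack: [36]
STORE_FAST v → v=36. Stack: []
LOAD_FAST_LOAD_FAST c,a → push 35,9. Stack: [35, 9]
BINARY_OP | → 35 | 9 = 43. Stack: [43]
STORE_FAST r → r=43. Stack: []
LOAD_CONST → push 2. Stack: [2]
LOAD_FAST c → push 35. Stack: [2, 35]
BINARY_OP * → 2 * 35 = 70. Stack: [70]
STORE_FAST m → m=70. Stack: []
LOAD_FAST_LOAD_FAST b,r → push 4,43. Stack: [4, 43]
BINARY_OP - → 4 - 43 = -39. Stack: [-39]
LOAD_FAST r → push 43. Stack: [-39, 43]
BINARY_OP + → -39 + 43 = 4. Stack: [4]
STORE_FAST x → x=4. Stack: []
LOAD_FAST v → push 36. Stack: [36]
RETURN_VALUE → return 36.

43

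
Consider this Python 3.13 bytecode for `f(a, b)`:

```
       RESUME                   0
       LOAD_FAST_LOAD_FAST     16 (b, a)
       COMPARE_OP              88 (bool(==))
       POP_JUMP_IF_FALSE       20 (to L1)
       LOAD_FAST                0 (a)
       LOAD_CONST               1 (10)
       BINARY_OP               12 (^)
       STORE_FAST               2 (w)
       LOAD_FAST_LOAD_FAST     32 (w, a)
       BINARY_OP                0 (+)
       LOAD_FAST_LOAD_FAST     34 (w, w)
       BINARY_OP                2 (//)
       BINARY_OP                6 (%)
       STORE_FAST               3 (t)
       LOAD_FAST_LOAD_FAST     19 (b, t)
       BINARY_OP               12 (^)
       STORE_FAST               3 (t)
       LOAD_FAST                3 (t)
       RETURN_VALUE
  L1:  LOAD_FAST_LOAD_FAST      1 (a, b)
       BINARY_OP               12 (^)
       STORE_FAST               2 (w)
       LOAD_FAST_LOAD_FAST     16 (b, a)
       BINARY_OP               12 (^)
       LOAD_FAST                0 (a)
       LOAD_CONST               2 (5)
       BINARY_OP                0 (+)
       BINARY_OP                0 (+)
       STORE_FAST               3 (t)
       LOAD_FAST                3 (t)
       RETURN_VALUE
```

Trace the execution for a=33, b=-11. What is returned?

-6

LOAD_FAST_LOAD_FAST b,a → push -11,33. Stack: [-11, 33]
COMPARE_OP bool(==) → -11 vs 33 = False. Stack: [False]
POP_JUMP_IF_FALSE → pop False; jump. Stack: []
LOAD_FAST_LOAD_FAST a,b → push 33,-11. Stack: [33, -11]
BINARY_OP ^ → 33 ^ -11 = -44. Stack: [-44]
STORE_FAST w → w=-44. Stack: []
LOAD_FAST_LOAD_FAST b,a → push -11,33. Stack: [-11, 33]
BINARY_OP ^ → -11 ^ 33 = -44. Stack: [-44]
LOAD_FAST a → push 33. Stack: [-44, 33]
LOAD_CONST → push 5. Stack: [-44, 33, 5]
BINARY_OP + → 33 + 5 = 38. Stack: [-44, 38]
BINARY_OP + → -44 + 38 = -6. Stack: [-6]
STORE_FAST t → t=-6. Stack: []
LOAD_FAST t → push -6. Stack: [-6]
RETURN_VALUE → return -6.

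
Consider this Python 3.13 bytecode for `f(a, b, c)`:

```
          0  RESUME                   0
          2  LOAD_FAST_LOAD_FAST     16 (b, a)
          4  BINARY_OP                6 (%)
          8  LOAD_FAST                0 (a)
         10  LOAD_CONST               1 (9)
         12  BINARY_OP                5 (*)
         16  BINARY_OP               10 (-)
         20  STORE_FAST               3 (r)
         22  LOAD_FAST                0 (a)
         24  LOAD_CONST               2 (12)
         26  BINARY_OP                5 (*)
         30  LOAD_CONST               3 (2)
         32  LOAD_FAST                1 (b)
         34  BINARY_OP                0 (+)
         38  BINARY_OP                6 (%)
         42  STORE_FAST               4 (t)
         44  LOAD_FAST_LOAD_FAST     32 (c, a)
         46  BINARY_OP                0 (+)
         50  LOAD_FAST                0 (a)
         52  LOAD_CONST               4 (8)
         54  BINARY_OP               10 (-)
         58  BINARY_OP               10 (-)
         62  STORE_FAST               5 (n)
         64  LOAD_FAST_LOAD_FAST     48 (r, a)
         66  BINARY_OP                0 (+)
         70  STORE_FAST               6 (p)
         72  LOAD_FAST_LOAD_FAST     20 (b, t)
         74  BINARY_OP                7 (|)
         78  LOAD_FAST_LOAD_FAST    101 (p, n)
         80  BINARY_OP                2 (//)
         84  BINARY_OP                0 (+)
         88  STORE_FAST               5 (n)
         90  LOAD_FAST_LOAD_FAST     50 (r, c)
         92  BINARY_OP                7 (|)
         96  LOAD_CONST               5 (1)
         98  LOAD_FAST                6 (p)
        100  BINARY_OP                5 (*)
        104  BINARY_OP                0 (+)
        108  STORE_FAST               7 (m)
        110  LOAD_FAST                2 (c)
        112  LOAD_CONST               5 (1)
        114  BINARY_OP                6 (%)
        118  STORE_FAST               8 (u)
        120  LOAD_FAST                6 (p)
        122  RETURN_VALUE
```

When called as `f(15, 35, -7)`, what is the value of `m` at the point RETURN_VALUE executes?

-116

LOAD_FAST_LOAD_FAST b,a → push 35,15. Stack: [35, 15]
BINARY_OP % → 35 % 15 = 5. Stack: [5]
LOAD_FAST a → push 15. Stack: [5, 15]
LOAD_CONST → push 9. Stack: [5, 15, 9]
BINARY_OP * → 15 * 9 = 135. Stack: [5, 135]
BINARY_OP - → 5 - 135 = -130. Stack: [-130]
STORE_FAST r → r=-130. Stack: []
LOAD_FAST a → push 15. Stack: [15]
LOAD_CONST → push 12. Stack: [15, 12]
BINARY_OP * → 15 * 12 = 180. Stack: [180]
LOAD_CONST → push 2. Stack: [180, 2]
LOAD_FAST b → push 35. Stack: [180, 2, 35]
BINARY_OP + → 2 + 35 = 37. Stack: [180, 37]
BINARY_OP % → 180 % 37 = 32. Stack: [32]
STORE_FAST t → t=32. Stack: []
LOAD_FAST_LOAD_FAST c,a → push -7,15. Stack: [-7, 15]
BINARY_OP + → -7 + 15 = 8. Stack: [8]
LOAD_FAST a → push 15. Stack: [8, 15]
LOAD_CONST → push 8. Stack: [8, 15, 8]
BINARY_OP - → 15 - 8 = 7. Stack: [8, 7]
BINARY_OP - → 8 - 7 = 1. Stack: [1]
STORE_FAST n → n=1. Stack: []
LOAD_FAST_LOAD_FAST r,a → push -130,15. Stack: [-130, 15]
BINARY_OP + → -130 + 15 = -115. Stack: [-115]
STORE_FAST p → p=-115. Stack: []
LOAD_FAST_LOAD_FAST b,t → push 35,32. Stack: [35, 32]
BINARY_OP | → 35 | 32 = 35. Stack: [35]
LOAD_FAST_LOAD_FAST p,n → push -115,1. Stack: [35, -115, 1]
BINARY_OP // → -115 // 1 = -115. Stack: [35, -115]
BINARY_OP + → 35 + -115 = -80. Stack: [-80]
STORE_FAST n → n=-80. Stack: []
LOAD_FAST_LOAD_FAST r,c → push -130,-7. Stack: [-130, -7]
BINARY_OP | → -130 | -7 = -1. Stack: [-1]
LOAD_CONST → push 1. Stack: [-1, 1]
LOAD_FAST p → push -115. Stack: [-1, 1, -115]
BINARY_OP * → 1 * -115 = -115. Stack: [-1, -115]
BINARY_OP + → -1 + -115 = -116. Stack: [-116]
STORE_FAST m → m=-116. Stack: []
LOAD_FAST c → push -7. Stack: [-7]
LOAD_CONST → push 1. Stack: [-7, 1]
BINARY_OP % → -7 % 1 = 0. Stack: [0]
STORE_FAST u → u=0. Stack: []
LOAD_FAST p → push -115. Stack: [-115]
RETURN_VALUE → return -115.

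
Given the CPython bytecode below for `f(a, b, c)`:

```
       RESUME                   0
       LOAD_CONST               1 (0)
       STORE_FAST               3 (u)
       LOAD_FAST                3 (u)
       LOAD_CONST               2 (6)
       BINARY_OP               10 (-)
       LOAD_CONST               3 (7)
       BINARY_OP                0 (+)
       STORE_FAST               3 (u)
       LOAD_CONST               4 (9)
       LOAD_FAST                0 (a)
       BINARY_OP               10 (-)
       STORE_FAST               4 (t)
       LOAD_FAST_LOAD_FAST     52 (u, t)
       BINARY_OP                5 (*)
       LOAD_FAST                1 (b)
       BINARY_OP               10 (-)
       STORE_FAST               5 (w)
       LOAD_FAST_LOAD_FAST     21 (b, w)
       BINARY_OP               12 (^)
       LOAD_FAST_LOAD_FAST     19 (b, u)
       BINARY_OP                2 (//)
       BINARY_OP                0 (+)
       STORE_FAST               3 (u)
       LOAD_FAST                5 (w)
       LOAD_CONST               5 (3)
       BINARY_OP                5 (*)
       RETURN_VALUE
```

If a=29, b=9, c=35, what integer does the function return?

-87

LOAD_CONST → push 0. Stack: [0]
STORE_FAST u → u=0. Stack: []
LOAD_FAST u → push 0. Stack: [0]
LOAD_CONST → push 6. Stack: [0, 6]
BINARY_OP - → 0 - 6 = -6. Stack: [-6]
LOAD_CONST → push 7. Stack: [-6, 7]
BINARY_OP + → -6 + 7 = 1. Stack: [1]
STORE_FAST u → u=1. Stack: []
LOAD_CONST → push 9. Stack: [9]
LOAD_FAST a → push 29. Stack: [9, 29]
BINARY_OP - → 9 - 29 = -20. Stack: [-20]
STORE_FAST t → t=-20. Stack: []
LOAD_FAST_LOAD_FAST u,t → push 1,-20. Stack: [1, -20]
BINARY_OP * → 1 * -20 = -20. Stack: [-20]
LOAD_FAST b → push 9. Stack: [-20, 9]
BINARY_OP - → -20 - 9 = -29. Stack: [-29]
STORE_FAST w → w=-29. Stack: []
LOAD_FAST_LOAD_FAST b,w → push 9,-29. Stack: [9, -29]
BINARY_OP ^ → 9 ^ -29 = -22. Stack: [-22]
LOAD_FAST_LOAD_FAST b,u → push 9,1. Stack: [-22, 9, 1]
BINARY_OP // → 9 // 1 = 9. Stack: [-22, 9]
BINARY_OP + → -22 + 9 = -13. Stack: [-13]
STORE_FAST u → u=-13. Stack: []
LOAD_FAST w → push -29. Stack: [-29]
LOAD_CONST → push 3. Stack: [-29, 3]
BINARY_OP * → -29 * 3 = -87. Stack: [-87]
RETURN_VALUE → return -87.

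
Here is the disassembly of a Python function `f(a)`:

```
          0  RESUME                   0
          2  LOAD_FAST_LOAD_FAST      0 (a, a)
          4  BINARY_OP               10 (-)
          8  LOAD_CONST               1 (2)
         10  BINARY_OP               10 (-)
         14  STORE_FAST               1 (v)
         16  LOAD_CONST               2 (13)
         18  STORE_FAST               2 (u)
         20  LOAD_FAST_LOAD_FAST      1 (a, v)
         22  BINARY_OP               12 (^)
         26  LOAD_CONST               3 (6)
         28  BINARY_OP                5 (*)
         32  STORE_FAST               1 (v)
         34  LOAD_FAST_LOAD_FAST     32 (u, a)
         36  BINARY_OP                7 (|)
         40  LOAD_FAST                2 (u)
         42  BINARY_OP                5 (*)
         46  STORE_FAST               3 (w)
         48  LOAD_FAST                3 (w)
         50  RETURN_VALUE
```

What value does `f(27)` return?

403

LOAD_FAST_LOAD_FAST a,a → push 27,27. Stack: [27, 27]
BINARY_OP - → 27 - 27 = 0. Stack: [0]
LOAD_CONST → push 2. Stack: [0, 2]
BINARY_OP - → 0 - 2 = -2. Stack: [-2]
STORE_FAST v → v=-2. Stack: []
LOAD_CONST → push 13. Stack: [13]
STORE_FAST u → u=13. Stack: []
LOAD_FAST_LOAD_FAST a,v → push 27,-2. Stack: [27, -2]
BINARY_OP ^ → 27 ^ -2 = -27. Stack: [-27]
LOAD_CONST → push 6. Stack: [-27, 6]
BINARY_OP * → -27 * 6 = -162. Stack: [-162]
STORE_FAST v → v=-162. Stack: []
LOAD_FAST_LOAD_FAST u,a → push 13,27. Stack: [13, 27]
BINARY_OP | → 13 | 27 = 31. Stack: [31]
LOAD_FAST u → push 13. Stack: [31, 13]
BINARY_OP * → 31 * 13 = 403. Stack: [403]
STORE_FAST w → w=403. Stack: []
LOAD_FAST w → push 403. Stack: [403]
RETURN_VALUE → return 403.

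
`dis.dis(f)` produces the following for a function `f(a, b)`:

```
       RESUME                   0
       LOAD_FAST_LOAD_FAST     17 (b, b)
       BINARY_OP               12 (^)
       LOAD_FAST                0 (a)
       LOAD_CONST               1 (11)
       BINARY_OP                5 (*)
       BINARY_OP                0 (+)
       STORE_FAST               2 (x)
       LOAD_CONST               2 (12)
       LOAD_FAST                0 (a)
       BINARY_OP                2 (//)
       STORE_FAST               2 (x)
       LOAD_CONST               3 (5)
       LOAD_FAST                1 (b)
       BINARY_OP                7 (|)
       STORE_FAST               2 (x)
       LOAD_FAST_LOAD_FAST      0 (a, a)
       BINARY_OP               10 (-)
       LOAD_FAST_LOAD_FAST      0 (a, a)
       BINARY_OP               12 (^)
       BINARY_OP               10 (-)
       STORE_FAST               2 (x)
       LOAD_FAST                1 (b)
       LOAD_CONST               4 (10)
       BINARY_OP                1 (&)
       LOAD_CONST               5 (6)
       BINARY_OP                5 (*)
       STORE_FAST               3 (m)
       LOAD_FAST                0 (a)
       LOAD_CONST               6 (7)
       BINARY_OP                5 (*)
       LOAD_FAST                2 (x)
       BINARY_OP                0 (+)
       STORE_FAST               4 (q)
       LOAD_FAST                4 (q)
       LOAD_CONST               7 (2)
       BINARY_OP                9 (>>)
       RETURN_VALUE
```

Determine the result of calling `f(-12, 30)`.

LOAD_FAST_LOAD_FAST b,b → push 30,30. Stack: [30, 30]
BINARY_OP ^ → 30 ^ 30 = 0. Stack: [0]
LOAD_FAST a → push -12. Stack: [0, -12]
LOAD_CONST → push 11. Stack: [0, -12, 11]
BINARY_OP * → -12 * 11 = -132. Stack: [0, -132]
BINARY_OP + → 0 + -132 = -132. Stack: [-132]
STORE_FAST x → x=-132. Stack: []
LOAD_CONST → push 12. Stack: [12]
LOAD_FAST a → push -12. Stack: [12, -12]
BINARY_OP // → 12 // -12 = -1. Stack: [-1]
STORE_FAST x → x=-1. Stack: []
LOAD_CONST → push 5. Stack: [5]
LOAD_FAST b → push 30. Stack: [5, 30]
BINARY_OP | → 5 | 30 = 31. Stack: [31]
STORE_FAST x → x=31. Stack: []
LOAD_FAST_LOAD_FAST a,a → push -12,-12. Stack: [-12, -12]
BINARY_OP - → -12 - -12 = 0. Stack: [0]
LOAD_FAST_LOAD_FAST a,a → push -12,-12. Stack: [0, -12, -12]
BINARY_OP ^ → -12 ^ -12 = 0. Stack: [0, 0]
BINARY_OP - → 0 - 0 = 0. Stack: [0]
STORE_FAST x → x=0. Stack: []
LOAD_FAST b → push 30. Stack: [30]
LOAD_CONST → push 10. Stack: [30, 10]
BINARY_OP & → 30 & 10 = 10. Stack: [10]
LOAD_CONST → push 6. Stack: [10, 6]
BINARY_OP * → 10 * 6 = 60. Stack: [60]
STORE_FAST m → m=60. Stack: []
LOAD_FAST a → push -12. Stack: [-12]
LOAD_CONST → push 7. Stack: [-12, 7]
BINARY_OP * → -12 * 7 = -84. Stack: [-84]
LOAD_FAST x → push 0. Stack: [-84, 0]
BINARY_OP + → -84 + 0 = -84. Stack: [-84]
STORE_FAST q → q=-84. Stack: []
LOAD_FAST q → push -84. Stack: [-84]
LOAD_CONST → push 2. Stack: [-84, 2]
BINARY_OP >> → -84 >> 2 = -21. Stack: [-21]
RETURN_VALUE → return -21.

-21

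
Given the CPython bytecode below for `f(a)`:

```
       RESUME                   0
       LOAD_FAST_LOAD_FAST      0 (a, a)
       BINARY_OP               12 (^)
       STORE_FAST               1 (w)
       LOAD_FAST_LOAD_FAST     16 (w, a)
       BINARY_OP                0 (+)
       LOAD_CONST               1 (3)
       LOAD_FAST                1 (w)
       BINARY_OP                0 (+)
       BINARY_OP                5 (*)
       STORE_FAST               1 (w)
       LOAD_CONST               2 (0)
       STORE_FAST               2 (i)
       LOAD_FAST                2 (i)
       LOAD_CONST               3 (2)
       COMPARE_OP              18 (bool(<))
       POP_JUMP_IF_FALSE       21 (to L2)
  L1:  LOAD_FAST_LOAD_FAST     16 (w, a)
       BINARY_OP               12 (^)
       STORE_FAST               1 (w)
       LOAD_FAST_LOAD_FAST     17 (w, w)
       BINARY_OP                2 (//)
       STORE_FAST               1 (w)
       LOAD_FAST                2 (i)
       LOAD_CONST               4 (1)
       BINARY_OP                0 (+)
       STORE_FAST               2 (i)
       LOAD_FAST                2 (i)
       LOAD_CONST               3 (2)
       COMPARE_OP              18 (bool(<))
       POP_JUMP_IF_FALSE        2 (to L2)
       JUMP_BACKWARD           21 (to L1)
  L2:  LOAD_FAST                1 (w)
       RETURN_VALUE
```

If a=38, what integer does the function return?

1

LOAD_FAST_LOAD_FAST a,a → push 38,38. Stack: [38, 38]
BINARY_OP ^ → 38 ^ 38 = 0. Stack: [0]
STORE_FAST w → w=0. Stack: []
LOAD_FAST_LOAD_FAST w,a → push 0,38. Stack: [0, 38]
BINARY_OP + → 0 + 38 = 38. Stack: [38]
LOAD_CONST → push 3. Stack: [38, 3]
LOAD_FAST w → push 0. Stack: [38, 3, 0]
BINARY_OP + → 3 + 0 = 3. Stack: [38, 3]
BINARY_OP * → 38 * 3 = 114. Stack: [114]
STORE_FAST w → w=114. Stack: []
LOAD_CONST → push 0. Stack: [0]
STORE_FAST i → i=0. Stack: []
LOAD_FAST i → push 0. Stack: [0]
LOAD_CONST → push 2. Stack: [0, 2]
COMPARE_OP bool(<) → 0 vs 2 = True. Stack: [True]
POP_JUMP_IF_FALSE → pop True; no jump. Stack: []
LOAD_FAST_LOAD_FAST w,a → push 114,38. Stack: [114, 38]
BINARY_OP ^ → 114 ^ 38 = 84. Stack: [84]
STORE_FAST w → w=84. Stack: []
LOAD_FAST_LOAD_FAST w,w → push 84,84. Stack: [84, 84]
BINARY_OP // → 84 // 84 = 1. Stack: [1]
STORE_FAST w → w=1. Stack: []
LOAD_FAST i → push 0. Stack: [0]
LOAD_CONST → push 1. Stack: [0, 1]
BINARY_OP + → 0 + 1 = 1. Stack: [1]
STORE_FAST i → i=1. Stack: []
LOAD_FAST i → push 1. Stack: [1]
LOAD_CONST → push 2. Stack: [1, 2]
COMPARE_OP bool(<) → 1 vs 2 = True. Stack: [True]
POP_JUMP_IF_FALSE → pop True; no jump. Stack: []
LOAD_FAST_LOAD_FAST w,a → push 1,38. Stack: [1, 38]
BINARY_OP ^ → 1 ^ 38 = 39. Stack: [39]
STORE_FAST w → w=39. Stack: []
LOAD_FAST_LOAD_FAST w,w → push 39,39. Stack: [39, 39]
BINARY_OP // → 39 // 39 = 1. Stack: [1]
STORE_FAST w → w=1. Stack: []
LOAD_FAST i → push 1. Stack: [1]
LOAD_CONST → push 1. Stack: [1, 1]
BINARY_OP + → 1 + 1 = 2. Stack: [2]
STORE_FAST i → i=2. Stack: []
LOAD_FAST i → push 2. Stack: [2]
LOAD_CONST → push 2. Stack: [2, 2]
COMPARE_OP bool(<) → 2 vs 2 = False. Stack: [False]
POP_JUMP_IF_FALSE → pop False; jump. Stack: []
LOAD_FAST w → push 1. Stack: [1]
RETURN_VALUE → return 1.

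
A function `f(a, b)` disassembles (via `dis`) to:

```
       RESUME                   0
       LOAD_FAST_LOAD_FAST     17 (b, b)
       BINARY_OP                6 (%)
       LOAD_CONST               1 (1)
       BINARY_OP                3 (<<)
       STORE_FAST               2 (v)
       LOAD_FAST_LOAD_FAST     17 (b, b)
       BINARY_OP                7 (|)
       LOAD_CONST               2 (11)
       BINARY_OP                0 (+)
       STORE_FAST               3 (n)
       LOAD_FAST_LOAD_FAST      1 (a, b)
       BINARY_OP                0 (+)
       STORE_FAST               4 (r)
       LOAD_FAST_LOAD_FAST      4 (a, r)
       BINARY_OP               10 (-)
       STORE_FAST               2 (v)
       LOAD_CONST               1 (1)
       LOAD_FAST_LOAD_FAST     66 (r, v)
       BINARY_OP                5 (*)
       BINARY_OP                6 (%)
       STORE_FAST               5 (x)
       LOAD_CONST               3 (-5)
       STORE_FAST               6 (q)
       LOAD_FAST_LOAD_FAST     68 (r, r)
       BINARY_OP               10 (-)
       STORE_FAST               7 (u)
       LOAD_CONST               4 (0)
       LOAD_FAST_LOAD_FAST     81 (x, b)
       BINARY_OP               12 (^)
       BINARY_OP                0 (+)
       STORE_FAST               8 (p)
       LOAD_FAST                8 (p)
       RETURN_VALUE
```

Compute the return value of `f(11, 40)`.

LOAD_FAST_LOAD_FAST b,b → push 40,40. Stack: [40, 40]
BINARY_OP % → 40 % 40 = 0. Stack: [0]
LOAD_CONST → push 1. Stack: [0, 1]
BINARY_OP << → 0 << 1 = 0. Stack: [0]
STORE_FAST v → v=0. Stack: []
LOAD_FAST_LOAD_FAST b,b → push 40,40. Stack: [40, 40]
BINARY_OP | → 40 | 40 = 40. Stack: [40]
LOAD_CONST → push 11. Stack: [40, 11]
BINARY_OP + → 40 + 11 = 51. Stack: [51]
STORE_FAST n → n=51. Stack: []
LOAD_FAST_LOAD_FAST a,b → push 11,40. Stack: [11, 40]
BINARY_OP + → 11 + 40 = 51. Stack: [51]
STORE_FAST r → r=51. Stack: []
LOAD_FAST_LOAD_FAST a,r → push 11,51. Stack: [11, 51]
BINARY_OP - → 11 - 51 = -40. Stack: [-40]
STORE_FAST v → v=-40. Stack: []
LOAD_CONST → push 1. Stack: [1]
LOAD_FAST_LOAD_FAST r,v → push 51,-40. Stack: [1, 51, -40]
BINARY_OP * → 51 * -40 = -2040. Stack: [1, -2040]
BINARY_OP % → 1 % -2040 = -2039. Stack: [-2039]
STORE_FAST x → x=-2039. Stack: []
LOAD_CONST → push -5. Stack: [-5]
STORE_FAST q → q=-5. Stack: []
LOAD_FAST_LOAD_FAST r,r → push 51,51. Stack: [51, 51]
BINARY_OP - → 51 - 51 = 0. Stack: [0]
STORE_FAST u → u=0. Stack: []
LOAD_CONST → push 0. Stack: [0]
LOAD_FAST_LOAD_FAST x,b → push -2039,40. Stack: [0, -2039, 40]
BINARY_OP ^ → -2039 ^ 40 = -2015. Stack: [0, -2015]
BINARY_OP + → 0 + -2015 = -2015. Stack: [-2015]
STORE_FAST p → p=-2015. Stack: []
LOAD_FAST p → push -2015. Stack: [-2015]
RETURN_VALUE → return -2015.

-2015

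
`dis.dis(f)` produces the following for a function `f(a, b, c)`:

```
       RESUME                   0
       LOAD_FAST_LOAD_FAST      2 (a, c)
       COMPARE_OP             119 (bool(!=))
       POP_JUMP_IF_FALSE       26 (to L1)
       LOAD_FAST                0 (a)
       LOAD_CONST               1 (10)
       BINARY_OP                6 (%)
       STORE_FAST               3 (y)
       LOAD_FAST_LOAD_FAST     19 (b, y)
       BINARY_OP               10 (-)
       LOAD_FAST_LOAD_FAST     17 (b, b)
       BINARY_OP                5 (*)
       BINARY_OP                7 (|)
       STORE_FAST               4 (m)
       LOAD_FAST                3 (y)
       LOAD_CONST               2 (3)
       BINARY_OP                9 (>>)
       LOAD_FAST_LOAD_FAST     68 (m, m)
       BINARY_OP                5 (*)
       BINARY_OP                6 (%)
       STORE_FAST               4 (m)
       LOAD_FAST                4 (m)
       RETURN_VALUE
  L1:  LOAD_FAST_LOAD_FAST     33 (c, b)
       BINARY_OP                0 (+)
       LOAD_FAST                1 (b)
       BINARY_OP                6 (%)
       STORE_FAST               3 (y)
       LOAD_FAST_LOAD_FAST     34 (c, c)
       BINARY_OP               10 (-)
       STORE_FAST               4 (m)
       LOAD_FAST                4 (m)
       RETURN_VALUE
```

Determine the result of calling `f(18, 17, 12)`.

1

LOAD_FAST_LOAD_FAST a,c → push 18,12. Stack: [18, 12]
COMPARE_OP bool(!=) → 18 vs 12 = True. Stack: [True]
POP_JUMP_IF_FALSE → pop True; no jump. Stack: []
LOAD_FAST a → push 18. Stack: [18]
LOAD_CONST → push 10. Stack: [18, 10]
BINARY_OP % → 18 % 10 = 8. Stack: [8]
STORE_FAST y → y=8. Stack: []
LOAD_FAST_LOAD_FAST b,y → push 17,8. Stack: [17, 8]
BINARY_OP - → 17 - 8 = 9. Stack: [9]
LOAD_FAST_LOAD_FAST b,b → push 17,17. Stack: [9, 17, 17]
BINARY_OP * → 17 * 17 = 289. Stack: [9, 289]
BINARY_OP | → 9 | 289 = 297. Stack: [297]
STORE_FAST m → m=297. Stack: []
LOAD_FAST y → push 8. Stack: [8]
LOAD_CONST → push 3. Stack: [8, 3]
BINARY_OP >> → 8 >> 3 = 1. Stack: [1]
LOAD_FAST_LOAD_FAST m,m → push 297,297. Stack: [1, 297, 297]
BINARY_OP * → 297 * 297 = 88209. Stack: [1, 88209]
BINARY_OP % → 1 % 88209 = 1. Stack: [1]
STORE_FAST m → m=1. Stack: []
LOAD_FAST m → push 1. Stack: [1]
RETURN_VALUE → return 1.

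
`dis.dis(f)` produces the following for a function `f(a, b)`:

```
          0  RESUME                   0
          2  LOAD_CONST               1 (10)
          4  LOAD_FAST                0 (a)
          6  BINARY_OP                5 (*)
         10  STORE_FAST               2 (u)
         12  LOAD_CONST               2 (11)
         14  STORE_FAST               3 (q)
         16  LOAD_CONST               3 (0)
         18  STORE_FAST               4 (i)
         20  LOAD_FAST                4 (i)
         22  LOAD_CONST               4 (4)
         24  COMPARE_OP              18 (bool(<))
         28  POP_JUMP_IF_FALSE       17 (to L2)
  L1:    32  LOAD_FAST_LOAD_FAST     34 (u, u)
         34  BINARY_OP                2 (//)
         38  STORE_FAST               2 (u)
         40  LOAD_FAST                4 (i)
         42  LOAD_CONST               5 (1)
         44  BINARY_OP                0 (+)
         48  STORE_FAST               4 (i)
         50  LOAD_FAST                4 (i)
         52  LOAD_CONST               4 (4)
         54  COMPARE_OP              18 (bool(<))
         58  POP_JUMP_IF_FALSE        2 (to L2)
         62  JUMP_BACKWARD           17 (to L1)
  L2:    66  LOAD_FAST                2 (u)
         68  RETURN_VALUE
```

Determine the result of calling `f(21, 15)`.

LOAD_CONST → push 10. Stack: [10]
LOAD_FAST a → push 21. Stack: [10, 21]
BINARY_OP * → 10 * 21 = 210. Stack: [210]
STORE_FAST u → u=210. Stack: []
LOAD_CONST → push 11. Stack: [11]
STORE_FAST q → q=11. Stack: []
LOAD_CONST → push 0. Stack: [0]
STORE_FAST i → i=0. Stack: []
LOAD_FAST i → push 0. Stack: [0]
LOAD_CONST → push 4. Stack: [0, 4]
COMPARE_OP bool(<) → 0 vs 4 = True. Stack: [True]
POP_JUMP_IF_FALSE → pop True; no jump. Stack: []
LOAD_FAST_LOAD_FAST u,u → push 210,210. Stack: [210, 210]
BINARY_OP // → 210 // 210 = 1. Stack: [1]
STORE_FAST u → u=1. Stack: []
LOAD_FAST i → push 0. Stack: [0]
LOAD_CONST → push 1. Stack: [0, 1]
BINARY_OP + → 0 + 1 = 1. Stack: [1]
STORE_FAST i → i=1. Stack: []
LOAD_FAST i → push 1. Stack: [1]
LOAD_CONST → push 4. Stack: [1, 4]
COMPARE_OP bool(<) → 1 vs 4 = True. Stack: [True]
POP_JUMP_IF_FALSE → pop True; no jump. Stack: []
LOAD_FAST_LOAD_FAST u,u → push 1,1. Stack: [1, 1]
BINARY_OP // → 1 // 1 = 1. Stack: [1]
STORE_FAST u → u=1. Stack: []
LOAD_FAST i → push 1. Stack: [1]
LOAD_CONST → push 1. Stack: [1, 1]
BINARY_OP + → 1 + 1 = 2. Stack: [2]
STORE_FAST i → i=2. Stack: []
LOAD_FAST i → push 2. Stack: [2]
LOAD_CONST → push 4. Stack: [2, 4]
COMPARE_OP bool(<) → 2 vs 4 = True. Stack: [True]
POP_JUMP_IF_FALSE → pop True; no jump. Stack: []
LOAD_FAST_LOAD_FAST u,u → push 1,1. Stack: [1, 1]
BINARY_OP // → 1 // 1 = 1. Stack: [1]
STORE_FAST u → u=1. Stack: []
LOAD_FAST i → push 2. Stack: [2]
LOAD_CONST → push 1. Stack: [2, 1]
BINARY_OP + → 2 + 1 = 3. Stack: [3]
STORE_FAST i → i=3. Stack: []
LOAD_FAST i → push 3. Stack: [3]
LOAD_CONST → push 4. Stack: [3, 4]
COMPARE_OP bool(<) → 3 vs 4 = True. Stack: [True]
POP_JUMP_IF_FALSE → pop True; no jump. Stack: []
LOAD_FAST_LOAD_FAST u,u → push 1,1. Stack: [1, 1]
BINARY_OP // → 1 // 1 = 1. Stack: [1]
STORE_FAST u → u=1. Stack: []
LOAD_FAST i → push 3. Stack: [3]
LOAD_CONST → push 1. Stack: [3, 1]
BINARY_OP + → 3 + 1 = 4. Stack: [4]
STORE_FAST i → i=4. Stack: []
LOAD_FAST i → push 4. Stack: [4]
LOAD_CONST → push 4. Stack: [4, 4]
COMPARE_OP bool(<) → 4 vs 4 = False. Stack: [False]
POP_JUMP_IF_FALSE → pop False; jump. Stack: []
LOAD_FAST u → push 1. Stack: [1]
RETURN_VALUE → return 1.

1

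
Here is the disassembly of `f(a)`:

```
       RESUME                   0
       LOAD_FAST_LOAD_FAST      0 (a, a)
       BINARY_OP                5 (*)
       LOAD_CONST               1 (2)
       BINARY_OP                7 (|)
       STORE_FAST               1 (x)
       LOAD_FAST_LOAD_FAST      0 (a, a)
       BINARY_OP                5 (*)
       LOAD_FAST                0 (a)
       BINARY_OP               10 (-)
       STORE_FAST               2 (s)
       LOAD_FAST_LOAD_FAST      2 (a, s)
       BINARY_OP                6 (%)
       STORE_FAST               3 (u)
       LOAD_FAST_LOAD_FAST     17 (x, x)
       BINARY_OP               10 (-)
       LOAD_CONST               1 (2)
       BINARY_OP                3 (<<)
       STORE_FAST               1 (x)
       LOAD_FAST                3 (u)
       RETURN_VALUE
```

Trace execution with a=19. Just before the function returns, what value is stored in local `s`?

LOAD_FAST_LOAD_FAST a,a → push 19,19. Stack: [19, 19]
BINARY_OP * → 19 * 19 = 361. Stack: [361]
LOAD_CONST → push 2. Stack: [361, 2]
BINARY_OP | → 361 | 2 = 363. Stack: [363]
STORE_FAST x → x=363. Stack: []
LOAD_FAST_LOAD_FAST a,a → push 19,19. Stack: [19, 19]
BINARY_OP * → 19 * 19 = 361. Stack: [361]
LOAD_FAST a → push 19. Stack: [361, 19]
BINARY_OP - → 361 - 19 = 342. Stack: [342]
STORE_FAST s → s=342. Stack: []
LOAD_FAST_LOAD_FAST a,s → push 19,342. Stack: [19, 342]
BINARY_OP % → 19 % 342 = 19. Stack: [19]
STORE_FAST u → u=19. Stack: []
LOAD_FAST_LOAD_FAST x,x → push 363,363. Stack: [363, 363]
BINARY_OP - → 363 - 363 = 0. Stack: [0]
LOAD_CONST → push 2. Stack: [0, 2]
BINARY_OP << → 0 << 2 = 0. Stack: [0]
STORE_FAST x → x=0. Stack: []
LOAD_FAST u → push 19. Stack: [19]
RETURN_VALUE → return 19.

342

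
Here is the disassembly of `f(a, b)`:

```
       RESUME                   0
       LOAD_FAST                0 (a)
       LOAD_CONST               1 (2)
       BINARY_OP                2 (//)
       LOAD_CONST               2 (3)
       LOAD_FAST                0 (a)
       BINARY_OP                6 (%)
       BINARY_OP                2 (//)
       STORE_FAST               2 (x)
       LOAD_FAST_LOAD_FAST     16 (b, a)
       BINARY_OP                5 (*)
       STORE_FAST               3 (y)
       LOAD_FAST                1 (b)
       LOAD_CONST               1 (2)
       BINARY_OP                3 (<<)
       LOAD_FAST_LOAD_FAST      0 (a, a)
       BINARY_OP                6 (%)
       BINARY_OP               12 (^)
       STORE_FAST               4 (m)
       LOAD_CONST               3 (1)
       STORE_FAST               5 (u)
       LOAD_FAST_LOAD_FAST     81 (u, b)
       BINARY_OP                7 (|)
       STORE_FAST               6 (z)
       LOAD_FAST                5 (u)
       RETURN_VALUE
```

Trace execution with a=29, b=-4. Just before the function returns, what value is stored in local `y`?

LOAD_FAST a → push 29. Stack: [29]
LOAD_CONST → push 2. Stack: [29, 2]
BINARY_OP // → 29 // 2 = 14. Stack: [14]
LOAD_CONST → push 3. Stack: [14, 3]
LOAD_FAST a → push 29. Stack: [14, 3, 29]
BINARY_OP % → 3 % 29 = 3. Stack: [14, 3]
BINARY_OP // → 14 // 3 = 4. Stack: [4]
STORE_FAST x → x=4. Stack: []
LOAD_FAST_LOAD_FAST b,a → push -4,29. Stack: [-4, 29]
BINARY_OP * → -4 * 29 = -116. Stack: [-116]
STORE_FAST y → y=-116. Stack: []
LOAD_FAST b → push -4. Stack: [-4]
LOAD_CONST → push 2. Stack: [-4, 2]
BINARY_OP << → -4 << 2 = -16. Stack: [-16]
LOAD_FAST_LOAD_FAST a,a → push 29,29. Stack: [-16, 29, 29]
BINARY_OP % → 29 % 29 = 0. Stack: [-16, 0]
BINARY_OP ^ → -16 ^ 0 = -16. Stack: [-16]
STORE_FAST m → m=-16. Stack: []
LOAD_CONST → push 1. Stack: [1]
STORE_FAST u → u=1. Stack: []
LOAD_FAST_LOAD_FAST u,b → push 1,-4. Stack: [1, -4]
BINARY_OP | → 1 | -4 = -3. Stack: [-3]
STORE_FAST z → z=-3. Stack: []
LOAD_FAST u → push 1. Stack: [1]
RETURN_VALUE → return 1.

-116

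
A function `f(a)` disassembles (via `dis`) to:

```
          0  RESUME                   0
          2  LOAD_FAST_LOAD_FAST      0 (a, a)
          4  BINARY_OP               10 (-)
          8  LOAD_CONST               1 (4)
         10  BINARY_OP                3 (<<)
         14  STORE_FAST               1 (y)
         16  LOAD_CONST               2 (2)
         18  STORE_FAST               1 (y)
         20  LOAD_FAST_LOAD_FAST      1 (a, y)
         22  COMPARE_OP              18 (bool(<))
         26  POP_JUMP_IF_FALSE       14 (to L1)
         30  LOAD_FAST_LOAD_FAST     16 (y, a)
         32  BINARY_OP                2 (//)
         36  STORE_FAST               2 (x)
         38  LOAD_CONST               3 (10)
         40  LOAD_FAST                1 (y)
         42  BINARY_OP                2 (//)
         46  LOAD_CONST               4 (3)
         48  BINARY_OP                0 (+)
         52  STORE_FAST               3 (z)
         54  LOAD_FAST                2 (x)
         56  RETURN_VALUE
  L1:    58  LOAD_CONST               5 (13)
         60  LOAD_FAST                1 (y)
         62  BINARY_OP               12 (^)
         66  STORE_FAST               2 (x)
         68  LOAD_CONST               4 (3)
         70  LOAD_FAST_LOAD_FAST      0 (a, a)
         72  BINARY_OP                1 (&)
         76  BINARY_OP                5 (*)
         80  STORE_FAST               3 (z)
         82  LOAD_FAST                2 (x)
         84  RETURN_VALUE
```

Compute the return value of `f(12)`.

15

LOAD_FAST_LOAD_FAST a,a → push 12,12. Stack: [12, 12]
BINARY_OP - → 12 - 12 = 0. Stack: [0]
LOAD_CONST → push 4. Stack: [0, 4]
BINARY_OP << → 0 << 4 = 0. Stack: [0]
STORE_FAST y → y=0. Stack: []
LOAD_CONST → push 2. Stack: [2]
STORE_FAST y → y=2. Stack: []
LOAD_FAST_LOAD_FAST a,y → push 12,2. Stack: [12, 2]
COMPARE_OP bool(<) → 12 vs 2 = False. Stack: [False]
POP_JUMP_IF_FALSE → pop False; jump. Stack: []
LOAD_CONST → push 13. Stack: [13]
LOAD_FAST y → push 2. Stack: [13, 2]
BINARY_OP ^ → 13 ^ 2 = 15. Stack: [15]
STORE_FAST x → x=15. Stack: []
LOAD_CONST → push 3. Stack: [3]
LOAD_FAST_LOAD_FAST a,a → push 12,12. Stack: [3, 12, 12]
BINARY_OP & → 12 & 12 = 12. Stack: [3, 12]
BINARY_OP * → 3 * 12 = 36. Stack: [36]
STORE_FAST z → z=36. Stack: []
LOAD_FAST x → push 15. Stack: [15]
RETURN_VALUE → return 15.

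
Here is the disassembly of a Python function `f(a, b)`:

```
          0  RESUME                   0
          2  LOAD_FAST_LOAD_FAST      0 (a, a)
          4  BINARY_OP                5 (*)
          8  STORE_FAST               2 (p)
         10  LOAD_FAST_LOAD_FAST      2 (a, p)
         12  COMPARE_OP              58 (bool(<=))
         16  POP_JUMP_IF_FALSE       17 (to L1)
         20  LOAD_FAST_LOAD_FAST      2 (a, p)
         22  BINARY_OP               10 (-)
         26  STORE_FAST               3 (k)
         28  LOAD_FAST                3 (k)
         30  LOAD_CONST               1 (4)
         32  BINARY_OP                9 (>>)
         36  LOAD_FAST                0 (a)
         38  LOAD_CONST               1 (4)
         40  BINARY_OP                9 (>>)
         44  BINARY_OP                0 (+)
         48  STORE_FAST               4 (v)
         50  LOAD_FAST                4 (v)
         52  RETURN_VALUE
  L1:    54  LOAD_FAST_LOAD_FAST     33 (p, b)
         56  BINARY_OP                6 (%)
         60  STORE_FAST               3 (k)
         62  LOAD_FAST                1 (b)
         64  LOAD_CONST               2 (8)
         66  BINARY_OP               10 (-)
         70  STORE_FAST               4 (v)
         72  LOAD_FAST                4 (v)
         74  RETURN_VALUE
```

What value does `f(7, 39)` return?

-3

LOAD_FAST_LOAD_FAST a,a → push 7,7. Stack: [7, 7]
BINARY_OP * → 7 * 7 = 49. Stack: [49]
STORE_FAST p → p=49. Stack: []
LOAD_FAST_LOAD_FAST a,p → push 7,49. Stack: [7, 49]
COMPARE_OP bool(<=) → 7 vs 49 = True. Stack: [True]
POP_JUMP_IF_FALSE → pop True; no jump. Stack: []
LOAD_FAST_LOAD_FAST a,p → push 7,49. Stack: [7, 49]
BINARY_OP - → 7 - 49 = -42. Stack: [-42]
STORE_FAST k → k=-42. Stack: []
LOAD_FAST k → push -42. Stack: [-42]
LOAD_CONST → push 4. Stack: [-42, 4]
BINARY_OP >> → -42 >> 4 = -3. Stack: [-3]
LOAD_FAST a → push 7. Stack: [-3, 7]
LOAD_CONST → push 4. Stack: [-3, 7, 4]
BINARY_OP >> → 7 >> 4 = 0. Stack: [-3, 0]
BINARY_OP + → -3 + 0 = -3. Stack: [-3]
STORE_FAST v → v=-3. Stack: []
LOAD_FAST v → push -3. Stack: [-3]
RETURN_VALUE → return -3.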